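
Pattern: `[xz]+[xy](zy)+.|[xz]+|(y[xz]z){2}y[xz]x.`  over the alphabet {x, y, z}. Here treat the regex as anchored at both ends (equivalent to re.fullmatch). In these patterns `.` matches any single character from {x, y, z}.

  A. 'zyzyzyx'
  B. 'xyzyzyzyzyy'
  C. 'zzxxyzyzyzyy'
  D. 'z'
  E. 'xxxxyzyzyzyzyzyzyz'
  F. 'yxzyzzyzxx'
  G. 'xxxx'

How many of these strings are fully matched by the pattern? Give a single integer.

A. 'zyzyzyx' → match
B. 'xyzyzyzyzyy' → match
C. 'zzxxyzyzyzyy' → match
D. 'z' → match
E → match
F. 'yxzyzzyzxx' → match
G. 'xxxx' → match
Total matched: 7

7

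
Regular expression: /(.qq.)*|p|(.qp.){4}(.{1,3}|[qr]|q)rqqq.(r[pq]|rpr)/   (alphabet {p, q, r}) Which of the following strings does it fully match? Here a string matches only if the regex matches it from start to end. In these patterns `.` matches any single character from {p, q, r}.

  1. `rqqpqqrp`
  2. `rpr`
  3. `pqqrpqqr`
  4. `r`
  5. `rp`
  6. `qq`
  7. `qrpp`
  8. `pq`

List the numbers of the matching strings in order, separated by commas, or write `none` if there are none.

1 → no match
2 → no match
3 → match
4 → no match
5 → no match
6 → no match
7 → no match
8 → no match

3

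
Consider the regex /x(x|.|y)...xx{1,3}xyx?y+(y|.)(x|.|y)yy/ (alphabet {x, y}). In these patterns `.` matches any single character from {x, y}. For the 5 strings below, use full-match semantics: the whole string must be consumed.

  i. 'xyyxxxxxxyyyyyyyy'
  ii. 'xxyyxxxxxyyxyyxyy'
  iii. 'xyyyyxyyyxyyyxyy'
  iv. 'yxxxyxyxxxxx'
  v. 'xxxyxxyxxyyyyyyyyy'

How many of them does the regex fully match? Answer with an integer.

i → match
ii → no match
iii → no match
iv → no match — must start with 'x'
v → no match
Total matched: 1

1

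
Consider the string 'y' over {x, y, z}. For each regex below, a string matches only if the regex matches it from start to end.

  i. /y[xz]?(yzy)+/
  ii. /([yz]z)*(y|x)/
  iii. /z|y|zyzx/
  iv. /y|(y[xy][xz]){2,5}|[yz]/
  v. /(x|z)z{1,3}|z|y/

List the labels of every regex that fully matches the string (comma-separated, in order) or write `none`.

i → no match — must end with 'yzy'
ii → match
iii → match
iv → match
v → match

ii, iii, iv, v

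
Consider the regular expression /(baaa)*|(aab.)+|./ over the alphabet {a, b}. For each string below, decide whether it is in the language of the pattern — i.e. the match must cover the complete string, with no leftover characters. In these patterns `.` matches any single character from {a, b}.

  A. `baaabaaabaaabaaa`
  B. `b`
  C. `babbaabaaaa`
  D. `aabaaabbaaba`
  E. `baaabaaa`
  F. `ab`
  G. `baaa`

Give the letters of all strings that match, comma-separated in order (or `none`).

A, B, D, E, G

A → match
B. `b` → match
C. `babbaabaaaa` → no match
D. `aabaaabbaaba` → match
E. `baaabaaa` → match
F. `ab` → no match
G. `baaa` → match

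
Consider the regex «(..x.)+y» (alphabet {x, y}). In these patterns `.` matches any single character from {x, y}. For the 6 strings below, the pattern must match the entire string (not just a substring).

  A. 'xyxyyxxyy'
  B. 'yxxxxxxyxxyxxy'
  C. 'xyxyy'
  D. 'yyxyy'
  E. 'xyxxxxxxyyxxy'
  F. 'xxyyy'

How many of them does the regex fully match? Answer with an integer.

A → match
B → no match
C → match
D → match
E → match
F → no match
Total matched: 4

4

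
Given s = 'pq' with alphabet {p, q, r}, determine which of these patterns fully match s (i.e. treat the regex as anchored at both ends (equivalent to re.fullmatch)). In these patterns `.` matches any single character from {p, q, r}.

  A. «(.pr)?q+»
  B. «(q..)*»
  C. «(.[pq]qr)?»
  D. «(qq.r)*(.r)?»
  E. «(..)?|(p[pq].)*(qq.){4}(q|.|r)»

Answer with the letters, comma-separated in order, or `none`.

A → no match
B → no match
C → no match
D → no match
E → match

E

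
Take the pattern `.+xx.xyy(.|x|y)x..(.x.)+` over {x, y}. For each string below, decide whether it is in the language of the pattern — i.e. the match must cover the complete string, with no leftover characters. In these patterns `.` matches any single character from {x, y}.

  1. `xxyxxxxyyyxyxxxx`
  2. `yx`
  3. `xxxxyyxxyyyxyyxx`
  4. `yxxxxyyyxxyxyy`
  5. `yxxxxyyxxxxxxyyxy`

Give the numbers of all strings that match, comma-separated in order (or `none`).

1 → match
2 → no match
3 → no match
4 → no match
5 → match

1, 5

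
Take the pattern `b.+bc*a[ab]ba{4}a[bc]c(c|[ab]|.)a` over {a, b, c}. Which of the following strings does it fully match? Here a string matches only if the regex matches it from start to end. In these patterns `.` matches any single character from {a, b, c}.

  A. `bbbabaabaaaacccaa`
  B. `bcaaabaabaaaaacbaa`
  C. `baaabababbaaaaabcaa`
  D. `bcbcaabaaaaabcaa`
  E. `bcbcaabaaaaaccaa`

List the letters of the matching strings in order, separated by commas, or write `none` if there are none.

C, D, E

A → no match
B → no match
C → match
D → match
E → match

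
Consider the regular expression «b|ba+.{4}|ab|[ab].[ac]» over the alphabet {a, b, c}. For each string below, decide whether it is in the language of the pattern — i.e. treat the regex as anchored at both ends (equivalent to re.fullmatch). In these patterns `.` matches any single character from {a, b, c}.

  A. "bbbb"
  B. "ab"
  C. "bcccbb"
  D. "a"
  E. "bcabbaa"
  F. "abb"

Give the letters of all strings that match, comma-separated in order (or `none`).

A → no match
B → match
C → no match
D → no match
E → no match
F → no match

B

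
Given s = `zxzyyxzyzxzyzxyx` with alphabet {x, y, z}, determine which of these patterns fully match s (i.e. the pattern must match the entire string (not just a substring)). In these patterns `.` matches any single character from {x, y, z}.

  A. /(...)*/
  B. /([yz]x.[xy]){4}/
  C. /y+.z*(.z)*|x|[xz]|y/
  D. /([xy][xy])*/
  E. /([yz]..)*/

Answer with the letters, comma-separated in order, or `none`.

B

A → no match
B → match
C → no match
D → no match
E → no match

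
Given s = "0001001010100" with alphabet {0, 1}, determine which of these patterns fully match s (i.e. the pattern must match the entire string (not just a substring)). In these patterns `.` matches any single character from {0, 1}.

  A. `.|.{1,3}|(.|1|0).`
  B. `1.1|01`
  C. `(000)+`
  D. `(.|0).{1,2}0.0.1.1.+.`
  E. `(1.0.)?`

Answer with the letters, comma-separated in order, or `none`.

D

A → no match
B → no match
C → no match — must end with "000"
D → match
E → no match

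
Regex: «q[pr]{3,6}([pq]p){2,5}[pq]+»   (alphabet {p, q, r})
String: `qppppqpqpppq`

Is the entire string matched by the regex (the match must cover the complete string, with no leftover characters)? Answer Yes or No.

Yes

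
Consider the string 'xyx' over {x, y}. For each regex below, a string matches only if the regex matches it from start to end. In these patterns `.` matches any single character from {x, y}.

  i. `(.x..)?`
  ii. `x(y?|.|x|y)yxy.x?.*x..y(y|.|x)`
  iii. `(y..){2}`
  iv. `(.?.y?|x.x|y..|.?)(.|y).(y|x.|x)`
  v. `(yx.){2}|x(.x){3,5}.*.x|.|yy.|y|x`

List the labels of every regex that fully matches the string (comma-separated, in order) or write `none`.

iv

i → no match
ii → no match
iii → no match — must start with 'y'
iv → match
v → no match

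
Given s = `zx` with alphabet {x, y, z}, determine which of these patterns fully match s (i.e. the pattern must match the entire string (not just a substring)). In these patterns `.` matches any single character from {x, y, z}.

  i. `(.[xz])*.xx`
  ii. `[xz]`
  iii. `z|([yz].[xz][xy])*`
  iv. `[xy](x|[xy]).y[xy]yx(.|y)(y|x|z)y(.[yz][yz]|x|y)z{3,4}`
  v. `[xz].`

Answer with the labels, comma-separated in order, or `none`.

v

i → no match — must end with `xx`
ii → no match
iii → no match
iv → no match — must end with `z`
v → match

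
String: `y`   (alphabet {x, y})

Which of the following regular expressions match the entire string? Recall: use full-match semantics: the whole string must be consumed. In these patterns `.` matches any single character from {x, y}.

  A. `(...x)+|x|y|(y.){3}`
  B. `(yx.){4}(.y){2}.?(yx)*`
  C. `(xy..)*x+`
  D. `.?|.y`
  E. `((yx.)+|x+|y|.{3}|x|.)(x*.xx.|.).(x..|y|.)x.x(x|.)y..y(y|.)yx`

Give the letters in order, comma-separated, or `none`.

A, D

A → match
B → no match — must start with `yx`
C → no match — must end with `x`
D → match
E → no match — must end with `yx`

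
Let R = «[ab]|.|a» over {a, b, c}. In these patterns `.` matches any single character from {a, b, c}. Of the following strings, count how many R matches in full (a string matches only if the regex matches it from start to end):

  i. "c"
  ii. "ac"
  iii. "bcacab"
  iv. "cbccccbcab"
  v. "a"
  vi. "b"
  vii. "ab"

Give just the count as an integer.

i → match
ii → no match
iii → no match
iv → no match
v → match
vi → match
vii → no match
Total matched: 3

3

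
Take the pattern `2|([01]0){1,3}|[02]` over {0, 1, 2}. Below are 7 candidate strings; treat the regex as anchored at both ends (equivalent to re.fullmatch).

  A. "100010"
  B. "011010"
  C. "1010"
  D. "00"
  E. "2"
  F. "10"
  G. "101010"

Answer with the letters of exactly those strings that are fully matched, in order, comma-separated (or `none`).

A. "100010" → match
B. "011010" → no match
C. "1010" → match
D. "00" → match
E. "2" → match
F. "10" → match
G. "101010" → match

A, C, D, E, F, G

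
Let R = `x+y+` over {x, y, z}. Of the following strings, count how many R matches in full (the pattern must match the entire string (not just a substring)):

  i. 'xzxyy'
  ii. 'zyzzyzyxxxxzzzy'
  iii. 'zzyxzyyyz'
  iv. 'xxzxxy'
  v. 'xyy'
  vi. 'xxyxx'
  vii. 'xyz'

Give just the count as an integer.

1

i. 'xzxyy' → no match
ii → no match — must start with 'x'
iii. 'zzyxzyyyz' → no match — must start with 'x'
iv. 'xxzxxy' → no match
v. 'xyy' → match
vi. 'xxyxx' → no match — must end with 'y'
vii. 'xyz' → no match — must end with 'y'
Total matched: 1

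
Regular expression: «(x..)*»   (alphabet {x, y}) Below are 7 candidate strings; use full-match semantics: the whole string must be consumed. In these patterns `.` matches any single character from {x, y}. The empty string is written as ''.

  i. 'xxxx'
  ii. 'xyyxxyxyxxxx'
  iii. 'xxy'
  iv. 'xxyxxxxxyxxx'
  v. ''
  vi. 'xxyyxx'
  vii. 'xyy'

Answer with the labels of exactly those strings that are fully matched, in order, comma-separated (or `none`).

i. 'xxxx' → no match
ii. 'xyyxxyxyxxxx' → match
iii. 'xxy' → match
iv. 'xxyxxxxxyxxx' → match
v. '' → match
vi. 'xxyyxx' → no match
vii. 'xyy' → match

ii, iii, iv, v, vii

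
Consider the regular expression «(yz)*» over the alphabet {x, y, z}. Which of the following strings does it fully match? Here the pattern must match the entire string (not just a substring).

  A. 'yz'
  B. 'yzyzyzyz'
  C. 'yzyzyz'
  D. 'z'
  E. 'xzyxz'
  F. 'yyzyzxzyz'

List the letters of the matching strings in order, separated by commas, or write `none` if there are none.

A → match
B → match
C → match
D → no match
E → no match
F → no match

A, B, C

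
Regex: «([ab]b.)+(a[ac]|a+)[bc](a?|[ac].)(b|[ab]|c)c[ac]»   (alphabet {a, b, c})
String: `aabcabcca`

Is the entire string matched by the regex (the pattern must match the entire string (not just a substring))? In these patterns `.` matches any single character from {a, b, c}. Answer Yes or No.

No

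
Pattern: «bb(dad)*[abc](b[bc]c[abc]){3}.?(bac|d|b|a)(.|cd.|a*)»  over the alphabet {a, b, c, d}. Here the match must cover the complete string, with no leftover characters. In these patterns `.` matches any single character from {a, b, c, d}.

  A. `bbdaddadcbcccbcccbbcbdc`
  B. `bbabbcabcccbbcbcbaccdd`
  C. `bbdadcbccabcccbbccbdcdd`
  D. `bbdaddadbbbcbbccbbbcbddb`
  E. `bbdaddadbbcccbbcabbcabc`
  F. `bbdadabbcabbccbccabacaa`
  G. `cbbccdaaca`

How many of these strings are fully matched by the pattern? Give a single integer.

6

A → match
B → match
C → match
D → match
E → match
F → match
G → no match — must start with `bb`
Total matched: 6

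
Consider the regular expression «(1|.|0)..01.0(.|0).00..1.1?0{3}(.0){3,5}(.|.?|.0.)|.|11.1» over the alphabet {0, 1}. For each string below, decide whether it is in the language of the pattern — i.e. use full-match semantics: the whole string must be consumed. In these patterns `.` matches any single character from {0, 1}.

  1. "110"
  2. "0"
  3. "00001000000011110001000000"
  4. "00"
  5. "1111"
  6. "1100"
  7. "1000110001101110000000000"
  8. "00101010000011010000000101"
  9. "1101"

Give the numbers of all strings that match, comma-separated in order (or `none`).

2, 3, 5, 9

1 → no match
2 → match
3 → match
4 → no match
5 → match
6 → no match
7 → no match
8 → no match
9 → match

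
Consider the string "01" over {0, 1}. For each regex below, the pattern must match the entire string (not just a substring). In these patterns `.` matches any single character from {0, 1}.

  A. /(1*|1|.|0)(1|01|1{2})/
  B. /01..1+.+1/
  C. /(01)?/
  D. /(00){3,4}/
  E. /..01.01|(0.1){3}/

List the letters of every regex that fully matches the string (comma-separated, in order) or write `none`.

A → match
B → no match
C → match
D → no match — must start with "00"
E → no match

A, C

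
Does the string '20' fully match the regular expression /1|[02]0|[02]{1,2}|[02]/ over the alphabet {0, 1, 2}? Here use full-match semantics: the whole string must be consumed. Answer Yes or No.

Yes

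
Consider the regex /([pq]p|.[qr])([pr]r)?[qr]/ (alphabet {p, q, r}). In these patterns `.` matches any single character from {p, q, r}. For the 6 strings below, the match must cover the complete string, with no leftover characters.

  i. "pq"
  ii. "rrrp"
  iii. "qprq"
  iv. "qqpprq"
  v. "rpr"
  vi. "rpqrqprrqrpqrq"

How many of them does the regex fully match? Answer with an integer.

0

i → no match
ii → no match
iii → no match
iv → no match
v → no match
vi → no match
Total matched: 0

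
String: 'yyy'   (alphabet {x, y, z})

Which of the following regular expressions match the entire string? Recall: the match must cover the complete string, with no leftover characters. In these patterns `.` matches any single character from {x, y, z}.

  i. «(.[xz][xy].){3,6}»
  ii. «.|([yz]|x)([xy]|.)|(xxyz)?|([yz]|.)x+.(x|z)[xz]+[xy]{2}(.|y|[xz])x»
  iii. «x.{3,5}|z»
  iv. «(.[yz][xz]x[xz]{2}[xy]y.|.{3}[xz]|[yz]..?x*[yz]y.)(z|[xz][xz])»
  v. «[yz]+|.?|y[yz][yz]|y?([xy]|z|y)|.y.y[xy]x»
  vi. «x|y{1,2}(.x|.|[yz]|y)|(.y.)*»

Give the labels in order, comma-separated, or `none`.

i → no match
ii → no match
iii → no match
iv → no match
v → match
vi → match

v, vi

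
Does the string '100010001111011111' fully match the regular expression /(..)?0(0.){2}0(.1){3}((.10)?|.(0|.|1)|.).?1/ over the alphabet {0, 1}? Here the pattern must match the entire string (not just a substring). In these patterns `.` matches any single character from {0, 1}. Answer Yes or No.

Yes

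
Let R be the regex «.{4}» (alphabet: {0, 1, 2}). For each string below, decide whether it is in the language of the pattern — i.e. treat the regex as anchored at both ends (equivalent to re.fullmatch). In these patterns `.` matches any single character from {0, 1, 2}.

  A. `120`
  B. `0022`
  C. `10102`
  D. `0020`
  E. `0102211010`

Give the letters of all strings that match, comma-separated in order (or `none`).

A. `120` → no match
B. `0022` → match
C. `10102` → no match
D. `0020` → match
E. `0102211010` → no match

B, D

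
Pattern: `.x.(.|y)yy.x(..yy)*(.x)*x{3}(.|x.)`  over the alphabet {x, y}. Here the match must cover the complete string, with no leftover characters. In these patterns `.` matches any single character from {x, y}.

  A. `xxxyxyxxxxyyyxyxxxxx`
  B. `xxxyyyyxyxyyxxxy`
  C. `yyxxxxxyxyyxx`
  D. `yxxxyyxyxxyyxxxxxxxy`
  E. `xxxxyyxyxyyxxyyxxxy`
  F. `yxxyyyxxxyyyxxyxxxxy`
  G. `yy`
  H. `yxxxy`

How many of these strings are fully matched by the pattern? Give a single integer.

2

A → no match
B → match
C → no match
D → no match
E → no match
F → match
G. `yy` → no match
H. `yxxxy` → no match
Total matched: 2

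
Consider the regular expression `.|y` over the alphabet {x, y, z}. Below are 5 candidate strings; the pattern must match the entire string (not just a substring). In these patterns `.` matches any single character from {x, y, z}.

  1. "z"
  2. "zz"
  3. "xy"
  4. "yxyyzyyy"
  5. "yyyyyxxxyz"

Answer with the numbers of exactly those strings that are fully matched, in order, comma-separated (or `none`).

1

1 → match
2 → no match
3 → no match
4 → no match
5 → no match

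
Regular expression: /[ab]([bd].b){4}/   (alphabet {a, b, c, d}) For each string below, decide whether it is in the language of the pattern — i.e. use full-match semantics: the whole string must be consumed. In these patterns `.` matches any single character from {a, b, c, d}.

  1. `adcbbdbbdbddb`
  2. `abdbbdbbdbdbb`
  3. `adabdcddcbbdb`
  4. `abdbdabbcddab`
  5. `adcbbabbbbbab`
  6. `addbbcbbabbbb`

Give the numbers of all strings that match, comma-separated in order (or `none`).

1, 2, 5, 6

1 → match
2 → match
3 → no match
4 → no match
5 → match
6 → match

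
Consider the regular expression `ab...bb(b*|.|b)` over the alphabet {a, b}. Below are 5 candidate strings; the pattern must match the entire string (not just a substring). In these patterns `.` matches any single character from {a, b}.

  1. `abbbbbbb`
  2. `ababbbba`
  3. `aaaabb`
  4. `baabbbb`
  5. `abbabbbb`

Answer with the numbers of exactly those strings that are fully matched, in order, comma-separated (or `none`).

1, 2, 5

1 → match
2 → match
3 → no match — must start with `ab`
4 → no match — must start with `ab`
5 → match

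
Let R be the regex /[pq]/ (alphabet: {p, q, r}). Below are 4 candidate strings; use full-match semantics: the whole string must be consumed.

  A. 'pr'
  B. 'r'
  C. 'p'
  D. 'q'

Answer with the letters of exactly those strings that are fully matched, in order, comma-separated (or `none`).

C, D

A → no match
B → no match
C → match
D → match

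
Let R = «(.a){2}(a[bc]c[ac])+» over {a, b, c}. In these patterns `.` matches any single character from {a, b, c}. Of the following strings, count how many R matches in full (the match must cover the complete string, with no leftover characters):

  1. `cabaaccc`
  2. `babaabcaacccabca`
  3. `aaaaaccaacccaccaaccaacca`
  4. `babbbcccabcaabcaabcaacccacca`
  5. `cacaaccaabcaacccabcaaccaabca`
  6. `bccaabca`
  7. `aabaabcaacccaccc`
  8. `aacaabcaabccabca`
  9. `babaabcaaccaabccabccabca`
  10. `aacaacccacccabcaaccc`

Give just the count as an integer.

1 → match
2 → match
3 → match
4 → no match
5 → match
6 → no match
7 → match
8 → match
9 → match
10 → match
Total matched: 8

8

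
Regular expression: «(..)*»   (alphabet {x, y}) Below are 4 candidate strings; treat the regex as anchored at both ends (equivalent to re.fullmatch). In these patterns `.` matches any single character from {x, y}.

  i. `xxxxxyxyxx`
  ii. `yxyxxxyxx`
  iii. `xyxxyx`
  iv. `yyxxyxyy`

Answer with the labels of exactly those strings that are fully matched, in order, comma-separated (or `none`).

i → match
ii → no match
iii → match
iv → match

i, iii, iv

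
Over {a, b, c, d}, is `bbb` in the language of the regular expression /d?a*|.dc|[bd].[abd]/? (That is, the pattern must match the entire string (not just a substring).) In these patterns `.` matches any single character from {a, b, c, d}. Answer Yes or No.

Yes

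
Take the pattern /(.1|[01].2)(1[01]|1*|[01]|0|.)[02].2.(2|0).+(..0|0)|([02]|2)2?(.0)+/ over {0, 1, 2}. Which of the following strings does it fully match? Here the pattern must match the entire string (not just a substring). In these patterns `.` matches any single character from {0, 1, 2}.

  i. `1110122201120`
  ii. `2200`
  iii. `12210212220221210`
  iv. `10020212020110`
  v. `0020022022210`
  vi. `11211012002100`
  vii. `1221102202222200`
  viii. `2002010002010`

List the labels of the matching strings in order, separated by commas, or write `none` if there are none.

i, ii, iii, v, vi, vii, viii

i → match
ii → match
iii → match
iv → no match
v → match
vi → match
vii → match
viii → match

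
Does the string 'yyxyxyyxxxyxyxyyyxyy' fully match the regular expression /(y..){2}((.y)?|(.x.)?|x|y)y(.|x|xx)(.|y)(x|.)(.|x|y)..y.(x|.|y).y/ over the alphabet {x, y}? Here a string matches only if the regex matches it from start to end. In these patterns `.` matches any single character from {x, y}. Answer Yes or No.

No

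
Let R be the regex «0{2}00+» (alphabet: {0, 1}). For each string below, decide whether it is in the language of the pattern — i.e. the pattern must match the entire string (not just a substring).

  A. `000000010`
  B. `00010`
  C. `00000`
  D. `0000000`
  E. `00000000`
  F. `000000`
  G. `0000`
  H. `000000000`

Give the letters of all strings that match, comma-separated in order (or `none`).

C, D, E, F, G, H

A → no match
B → no match
C → match
D → match
E → match
F → match
G → match
H → match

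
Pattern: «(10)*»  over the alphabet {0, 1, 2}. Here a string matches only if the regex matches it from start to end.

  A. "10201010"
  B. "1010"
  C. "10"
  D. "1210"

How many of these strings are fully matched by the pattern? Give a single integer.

A. "10201010" → no match
B. "1010" → match
C. "10" → match
D. "1210" → no match
Total matched: 2

2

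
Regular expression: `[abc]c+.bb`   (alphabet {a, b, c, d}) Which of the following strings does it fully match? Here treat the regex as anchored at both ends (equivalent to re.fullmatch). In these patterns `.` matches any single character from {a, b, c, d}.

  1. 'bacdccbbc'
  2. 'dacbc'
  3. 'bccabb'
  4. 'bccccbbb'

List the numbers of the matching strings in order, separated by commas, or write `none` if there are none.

3, 4

1 → no match — must end with 'bb'
2 → no match — must end with 'bb'
3 → match
4 → match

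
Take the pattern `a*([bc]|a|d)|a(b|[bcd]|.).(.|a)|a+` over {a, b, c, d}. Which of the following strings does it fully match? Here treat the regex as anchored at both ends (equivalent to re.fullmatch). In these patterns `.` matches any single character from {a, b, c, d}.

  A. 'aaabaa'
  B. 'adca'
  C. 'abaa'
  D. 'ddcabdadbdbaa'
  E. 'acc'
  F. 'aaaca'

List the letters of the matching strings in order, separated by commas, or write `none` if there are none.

B, C

A → no match
B → match
C → match
D → no match
E → no match
F → no match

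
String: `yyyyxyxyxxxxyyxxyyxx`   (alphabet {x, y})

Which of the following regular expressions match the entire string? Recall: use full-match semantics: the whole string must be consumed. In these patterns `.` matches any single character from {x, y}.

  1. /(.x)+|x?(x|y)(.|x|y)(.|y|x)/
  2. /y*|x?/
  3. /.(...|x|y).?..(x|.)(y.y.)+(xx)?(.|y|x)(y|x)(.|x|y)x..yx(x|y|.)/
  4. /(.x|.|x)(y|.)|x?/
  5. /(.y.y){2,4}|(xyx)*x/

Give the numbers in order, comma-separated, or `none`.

3

1 → no match
2 → no match
3 → match
4 → no match
5 → no match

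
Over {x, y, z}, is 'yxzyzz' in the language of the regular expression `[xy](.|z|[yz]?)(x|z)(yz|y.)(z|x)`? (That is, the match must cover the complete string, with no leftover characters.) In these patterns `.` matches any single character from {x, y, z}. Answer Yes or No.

Yes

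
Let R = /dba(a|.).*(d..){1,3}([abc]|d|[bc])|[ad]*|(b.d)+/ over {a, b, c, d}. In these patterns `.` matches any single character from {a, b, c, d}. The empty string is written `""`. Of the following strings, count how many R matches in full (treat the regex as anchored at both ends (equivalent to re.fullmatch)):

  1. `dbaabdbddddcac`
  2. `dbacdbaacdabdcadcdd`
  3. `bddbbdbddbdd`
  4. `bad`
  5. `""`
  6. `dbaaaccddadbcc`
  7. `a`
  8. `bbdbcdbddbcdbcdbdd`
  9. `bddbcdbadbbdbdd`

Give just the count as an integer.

9

1 → match
2 → match
3 → match
4 → match
5 → match
6 → match
7 → match
8 → match
9 → match
Total matched: 9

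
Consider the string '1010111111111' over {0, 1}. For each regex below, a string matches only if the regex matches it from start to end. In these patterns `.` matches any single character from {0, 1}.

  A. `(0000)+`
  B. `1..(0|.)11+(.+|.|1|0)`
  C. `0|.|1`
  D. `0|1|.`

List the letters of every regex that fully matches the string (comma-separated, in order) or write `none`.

A → no match — must start with '0000'
B → match
C → no match
D → no match

B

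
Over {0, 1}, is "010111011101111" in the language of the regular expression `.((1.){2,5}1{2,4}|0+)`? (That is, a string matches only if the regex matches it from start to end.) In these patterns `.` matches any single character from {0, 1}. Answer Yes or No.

Yes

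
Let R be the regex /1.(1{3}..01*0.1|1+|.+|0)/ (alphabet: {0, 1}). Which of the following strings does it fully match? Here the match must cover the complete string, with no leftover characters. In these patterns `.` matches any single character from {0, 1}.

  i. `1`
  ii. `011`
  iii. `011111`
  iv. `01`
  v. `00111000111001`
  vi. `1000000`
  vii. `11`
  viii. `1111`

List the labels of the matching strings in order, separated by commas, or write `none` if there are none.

vi, viii

i. `1` → no match
ii. `011` → no match — must start with `1`
iii. `011111` → no match — must start with `1`
iv. `01` → no match — must start with `1`
v → no match — must start with `1`
vi. `1000000` → match
vii. `11` → no match
viii. `1111` → match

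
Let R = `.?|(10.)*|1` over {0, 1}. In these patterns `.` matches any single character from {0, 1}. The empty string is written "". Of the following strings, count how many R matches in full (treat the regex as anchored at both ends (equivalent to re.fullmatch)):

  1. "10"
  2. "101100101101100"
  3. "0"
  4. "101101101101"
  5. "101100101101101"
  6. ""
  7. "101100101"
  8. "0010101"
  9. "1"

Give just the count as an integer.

1 → no match
2 → match
3 → match
4 → match
5 → match
6 → match
7 → match
8 → no match
9 → match
Total matched: 7

7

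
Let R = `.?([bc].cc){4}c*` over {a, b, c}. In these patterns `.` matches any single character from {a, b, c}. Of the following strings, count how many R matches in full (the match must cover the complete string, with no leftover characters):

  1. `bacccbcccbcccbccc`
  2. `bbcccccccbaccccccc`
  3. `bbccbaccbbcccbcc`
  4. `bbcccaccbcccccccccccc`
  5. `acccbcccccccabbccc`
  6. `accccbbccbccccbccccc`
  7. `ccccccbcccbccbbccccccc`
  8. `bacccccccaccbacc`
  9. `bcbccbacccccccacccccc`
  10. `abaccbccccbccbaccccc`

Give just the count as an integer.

1 → match
2 → match
3 → match
4 → match
5 → no match
6 → match
7 → match
8 → match
9 → match
10 → match
Total matched: 9

9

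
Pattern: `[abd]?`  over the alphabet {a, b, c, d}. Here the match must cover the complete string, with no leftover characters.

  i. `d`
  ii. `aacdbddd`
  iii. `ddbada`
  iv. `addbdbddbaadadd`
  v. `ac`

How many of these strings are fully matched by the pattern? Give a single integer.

i. `d` → match
ii. `aacdbddd` → no match
iii. `ddbada` → no match
iv → no match
v. `ac` → no match
Total matched: 1

1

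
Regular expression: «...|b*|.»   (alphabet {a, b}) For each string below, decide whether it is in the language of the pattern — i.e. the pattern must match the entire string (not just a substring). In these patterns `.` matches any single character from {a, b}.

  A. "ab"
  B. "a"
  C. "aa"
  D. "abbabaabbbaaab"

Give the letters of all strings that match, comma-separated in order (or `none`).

B

A → no match
B → match
C → no match
D → no match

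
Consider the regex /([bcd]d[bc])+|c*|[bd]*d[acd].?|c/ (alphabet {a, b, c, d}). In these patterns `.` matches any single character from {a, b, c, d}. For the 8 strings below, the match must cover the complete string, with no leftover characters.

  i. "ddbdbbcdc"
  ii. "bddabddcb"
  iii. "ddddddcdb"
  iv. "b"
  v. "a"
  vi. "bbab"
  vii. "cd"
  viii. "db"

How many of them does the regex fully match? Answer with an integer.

0

i → no match
ii → no match
iii → no match
iv → no match
v → no match
vi → no match
vii → no match
viii → no match
Total matched: 0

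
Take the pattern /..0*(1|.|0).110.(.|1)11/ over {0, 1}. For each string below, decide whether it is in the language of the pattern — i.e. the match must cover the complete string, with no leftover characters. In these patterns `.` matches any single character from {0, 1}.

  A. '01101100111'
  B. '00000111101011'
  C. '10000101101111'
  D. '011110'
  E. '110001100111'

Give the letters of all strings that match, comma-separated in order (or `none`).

A, B, C, E

A → match
B → match
C → match
D → no match — must end with '11'
E → match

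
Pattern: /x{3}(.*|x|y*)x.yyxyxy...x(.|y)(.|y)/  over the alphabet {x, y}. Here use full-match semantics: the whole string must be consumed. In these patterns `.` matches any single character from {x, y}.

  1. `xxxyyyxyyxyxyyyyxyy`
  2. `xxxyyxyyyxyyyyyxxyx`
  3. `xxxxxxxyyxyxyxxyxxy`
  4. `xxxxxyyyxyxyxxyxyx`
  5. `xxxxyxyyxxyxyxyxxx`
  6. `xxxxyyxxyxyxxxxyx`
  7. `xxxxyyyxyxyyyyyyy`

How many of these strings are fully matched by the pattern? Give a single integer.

2

1 → no match
2 → no match
3 → match
4 → match
5 → no match
6 → no match
7 → no match
Total matched: 2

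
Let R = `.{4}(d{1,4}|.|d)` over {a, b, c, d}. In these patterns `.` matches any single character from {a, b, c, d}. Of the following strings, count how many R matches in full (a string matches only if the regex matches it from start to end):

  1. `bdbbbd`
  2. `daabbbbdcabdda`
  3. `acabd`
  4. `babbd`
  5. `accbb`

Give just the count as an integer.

3

1 → no match
2 → no match
3 → match
4 → match
5 → match
Total matched: 3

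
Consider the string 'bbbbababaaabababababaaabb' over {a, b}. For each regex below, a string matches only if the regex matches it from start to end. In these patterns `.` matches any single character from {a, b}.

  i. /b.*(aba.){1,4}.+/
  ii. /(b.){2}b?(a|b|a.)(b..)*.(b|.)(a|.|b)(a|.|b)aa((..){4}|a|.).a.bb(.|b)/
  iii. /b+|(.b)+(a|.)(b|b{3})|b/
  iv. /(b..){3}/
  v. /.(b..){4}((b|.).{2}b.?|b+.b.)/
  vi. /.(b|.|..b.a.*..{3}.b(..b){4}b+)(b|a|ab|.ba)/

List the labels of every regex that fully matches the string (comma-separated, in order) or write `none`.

i

i → match
ii → no match
iii → no match
iv → no match
v → no match
vi → no match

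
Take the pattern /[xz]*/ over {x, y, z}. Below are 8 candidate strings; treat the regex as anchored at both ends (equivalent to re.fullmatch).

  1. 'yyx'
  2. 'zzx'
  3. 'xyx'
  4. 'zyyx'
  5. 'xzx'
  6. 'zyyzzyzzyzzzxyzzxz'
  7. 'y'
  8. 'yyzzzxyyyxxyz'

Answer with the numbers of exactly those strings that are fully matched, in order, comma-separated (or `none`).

2, 5

1 → no match
2 → match
3 → no match
4 → no match
5 → match
6 → no match
7 → no match
8 → no match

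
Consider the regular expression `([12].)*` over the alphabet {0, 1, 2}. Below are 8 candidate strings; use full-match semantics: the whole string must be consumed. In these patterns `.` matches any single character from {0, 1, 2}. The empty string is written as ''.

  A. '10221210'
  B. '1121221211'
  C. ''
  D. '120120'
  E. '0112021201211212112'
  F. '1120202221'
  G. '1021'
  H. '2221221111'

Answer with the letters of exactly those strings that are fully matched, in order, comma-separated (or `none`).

A, B, C, F, G, H

A → match
B → match
C → match
D → no match
E → no match
F → match
G → match
H → match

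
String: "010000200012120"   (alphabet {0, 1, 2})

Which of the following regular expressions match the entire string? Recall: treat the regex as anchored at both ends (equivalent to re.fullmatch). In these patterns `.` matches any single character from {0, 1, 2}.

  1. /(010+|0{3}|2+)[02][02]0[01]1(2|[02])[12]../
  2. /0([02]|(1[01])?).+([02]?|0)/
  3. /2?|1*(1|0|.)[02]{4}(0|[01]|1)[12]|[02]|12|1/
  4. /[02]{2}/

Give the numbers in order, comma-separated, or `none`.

1, 2

1 → match
2 → match
3 → no match
4 → no match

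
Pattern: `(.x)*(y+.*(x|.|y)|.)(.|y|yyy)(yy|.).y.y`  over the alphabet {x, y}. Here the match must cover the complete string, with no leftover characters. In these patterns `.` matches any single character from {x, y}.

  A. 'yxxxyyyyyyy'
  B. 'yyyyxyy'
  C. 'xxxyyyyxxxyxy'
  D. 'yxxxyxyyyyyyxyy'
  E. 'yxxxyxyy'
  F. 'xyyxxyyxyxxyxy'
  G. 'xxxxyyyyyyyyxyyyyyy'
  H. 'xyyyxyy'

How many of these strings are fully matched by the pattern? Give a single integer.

2

A → match
B → no match
C → no match
D → no match
E → no match
F → no match
G → match
H → no match
Total matched: 2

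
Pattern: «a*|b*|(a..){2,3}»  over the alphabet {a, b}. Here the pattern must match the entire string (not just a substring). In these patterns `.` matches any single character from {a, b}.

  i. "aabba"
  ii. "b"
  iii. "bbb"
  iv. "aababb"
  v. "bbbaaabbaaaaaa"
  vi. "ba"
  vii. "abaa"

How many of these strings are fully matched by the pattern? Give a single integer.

3

i → no match
ii → match
iii → match
iv → match
v → no match
vi → no match
vii → no match
Total matched: 3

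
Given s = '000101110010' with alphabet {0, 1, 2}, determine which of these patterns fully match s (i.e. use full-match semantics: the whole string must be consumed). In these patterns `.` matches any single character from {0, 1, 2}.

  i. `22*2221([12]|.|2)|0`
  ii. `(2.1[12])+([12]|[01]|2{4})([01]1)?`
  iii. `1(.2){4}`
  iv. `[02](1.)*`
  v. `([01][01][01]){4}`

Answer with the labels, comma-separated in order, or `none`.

v

i → no match
ii → no match — must start with '2'
iii → no match — must start with '1'
iv → no match
v → match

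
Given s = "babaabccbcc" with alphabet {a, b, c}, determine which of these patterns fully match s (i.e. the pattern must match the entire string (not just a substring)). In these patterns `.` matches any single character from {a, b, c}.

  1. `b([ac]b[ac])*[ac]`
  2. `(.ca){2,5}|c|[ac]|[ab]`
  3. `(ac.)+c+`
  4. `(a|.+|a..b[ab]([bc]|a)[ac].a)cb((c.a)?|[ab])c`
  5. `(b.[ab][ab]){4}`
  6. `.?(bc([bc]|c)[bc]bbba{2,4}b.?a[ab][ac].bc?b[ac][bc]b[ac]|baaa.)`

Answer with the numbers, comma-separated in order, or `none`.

1

1 → match
2 → no match
3 → no match — must start with "ac"
4 → no match
5 → no match
6 → no match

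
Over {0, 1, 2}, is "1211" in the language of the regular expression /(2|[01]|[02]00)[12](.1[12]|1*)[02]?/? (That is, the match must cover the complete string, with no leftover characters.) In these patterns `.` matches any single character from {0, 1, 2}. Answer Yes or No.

Yes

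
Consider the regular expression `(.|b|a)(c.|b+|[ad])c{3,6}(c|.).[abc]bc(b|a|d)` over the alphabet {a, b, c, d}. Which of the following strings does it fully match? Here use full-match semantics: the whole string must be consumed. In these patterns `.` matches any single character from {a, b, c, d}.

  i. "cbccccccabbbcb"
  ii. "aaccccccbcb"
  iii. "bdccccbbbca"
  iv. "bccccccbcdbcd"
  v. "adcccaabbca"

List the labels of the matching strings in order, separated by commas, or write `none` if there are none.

i, ii, iii, v

i → match
ii → match
iii → match
iv → no match
v → match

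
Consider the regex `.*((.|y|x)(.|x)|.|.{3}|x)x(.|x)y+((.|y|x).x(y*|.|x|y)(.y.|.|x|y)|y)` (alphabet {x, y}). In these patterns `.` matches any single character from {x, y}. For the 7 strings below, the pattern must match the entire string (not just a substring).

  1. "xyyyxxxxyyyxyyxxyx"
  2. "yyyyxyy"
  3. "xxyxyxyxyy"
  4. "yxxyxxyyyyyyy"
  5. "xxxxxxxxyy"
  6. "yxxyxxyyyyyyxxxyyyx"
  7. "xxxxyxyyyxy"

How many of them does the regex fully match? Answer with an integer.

3

1 → no match
2 → no match
3 → no match
4 → match
5 → match
6 → match
7 → no match
Total matched: 3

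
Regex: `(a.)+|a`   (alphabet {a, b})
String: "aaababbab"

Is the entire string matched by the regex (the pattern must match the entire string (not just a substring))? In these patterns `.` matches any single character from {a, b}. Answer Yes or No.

No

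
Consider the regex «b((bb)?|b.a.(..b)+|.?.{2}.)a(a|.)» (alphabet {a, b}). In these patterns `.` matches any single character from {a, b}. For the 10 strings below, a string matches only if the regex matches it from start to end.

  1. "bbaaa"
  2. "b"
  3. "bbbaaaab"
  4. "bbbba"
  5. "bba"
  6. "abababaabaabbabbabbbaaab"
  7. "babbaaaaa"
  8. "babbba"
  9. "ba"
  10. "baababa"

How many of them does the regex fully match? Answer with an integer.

1 → no match
2 → no match
3 → no match
4 → no match
5 → no match
6 → no match — must start with "b"
7 → no match
8 → no match
9 → no match
10 → no match
Total matched: 0

0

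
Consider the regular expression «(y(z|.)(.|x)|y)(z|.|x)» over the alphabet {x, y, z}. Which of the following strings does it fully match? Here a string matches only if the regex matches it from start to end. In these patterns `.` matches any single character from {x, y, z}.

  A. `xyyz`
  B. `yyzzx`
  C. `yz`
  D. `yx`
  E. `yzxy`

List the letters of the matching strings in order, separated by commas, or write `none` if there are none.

A → no match — must start with `y`
B → no match
C → match
D → match
E → match

C, D, E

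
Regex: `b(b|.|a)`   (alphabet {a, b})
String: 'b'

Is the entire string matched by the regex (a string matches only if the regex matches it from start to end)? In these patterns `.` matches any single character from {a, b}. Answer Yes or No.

No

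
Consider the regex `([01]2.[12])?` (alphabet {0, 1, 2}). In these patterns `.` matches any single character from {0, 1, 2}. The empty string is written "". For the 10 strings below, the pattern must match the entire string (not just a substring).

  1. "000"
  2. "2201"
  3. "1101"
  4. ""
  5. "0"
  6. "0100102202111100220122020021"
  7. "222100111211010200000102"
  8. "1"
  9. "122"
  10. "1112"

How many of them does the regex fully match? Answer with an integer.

1

1 → no match
2 → no match
3 → no match
4 → match
5 → no match
6 → no match
7 → no match
8 → no match
9 → no match
10 → no match
Total matched: 1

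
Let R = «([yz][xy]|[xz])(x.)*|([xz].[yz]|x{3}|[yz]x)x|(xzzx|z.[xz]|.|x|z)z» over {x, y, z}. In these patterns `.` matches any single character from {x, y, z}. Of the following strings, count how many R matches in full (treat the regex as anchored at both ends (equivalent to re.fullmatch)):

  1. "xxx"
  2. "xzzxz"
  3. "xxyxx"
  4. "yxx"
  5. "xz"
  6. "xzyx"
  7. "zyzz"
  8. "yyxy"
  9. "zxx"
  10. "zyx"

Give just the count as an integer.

9

1 → match
2 → match
3 → match
4 → match
5 → match
6 → match
7 → match
8 → match
9 → match
10 → no match
Total matched: 9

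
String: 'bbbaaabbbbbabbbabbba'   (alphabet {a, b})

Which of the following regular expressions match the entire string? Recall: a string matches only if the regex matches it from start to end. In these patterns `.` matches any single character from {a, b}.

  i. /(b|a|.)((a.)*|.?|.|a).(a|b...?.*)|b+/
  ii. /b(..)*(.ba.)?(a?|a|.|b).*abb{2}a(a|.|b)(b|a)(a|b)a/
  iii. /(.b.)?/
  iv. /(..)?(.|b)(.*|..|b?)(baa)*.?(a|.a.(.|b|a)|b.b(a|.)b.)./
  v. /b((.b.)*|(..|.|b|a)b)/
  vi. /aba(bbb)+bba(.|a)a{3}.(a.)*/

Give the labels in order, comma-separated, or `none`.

i, ii

i → match
ii → match
iii → no match
iv → no match
v → no match
vi → no match — must start with 'ababbb'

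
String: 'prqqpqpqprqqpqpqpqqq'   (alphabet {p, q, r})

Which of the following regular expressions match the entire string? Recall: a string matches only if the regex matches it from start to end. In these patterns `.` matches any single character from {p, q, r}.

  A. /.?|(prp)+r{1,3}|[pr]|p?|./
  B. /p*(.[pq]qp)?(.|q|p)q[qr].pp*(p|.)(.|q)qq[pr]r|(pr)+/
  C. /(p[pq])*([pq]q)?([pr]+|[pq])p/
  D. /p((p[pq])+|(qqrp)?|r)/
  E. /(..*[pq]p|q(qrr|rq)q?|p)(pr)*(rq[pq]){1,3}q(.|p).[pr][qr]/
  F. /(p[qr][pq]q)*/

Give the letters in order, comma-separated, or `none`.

F

A → no match
B → no match
C → no match — must end with 'p'
D → no match
E → no match
F → match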